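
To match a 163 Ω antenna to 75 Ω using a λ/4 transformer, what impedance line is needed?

Z_qwt = √(Z_0·R_L) = √(75 × 163) = √12220

Z_qwt ≈ 111 Ω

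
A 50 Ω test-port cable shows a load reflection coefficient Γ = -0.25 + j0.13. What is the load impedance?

Z_L ≈ 29.1 + j8.23 Ω

Z_L = Z_0·(1 + Γ)/(1 − Γ) = 50·(0.75 + j0.13)/(1.25 − j0.13)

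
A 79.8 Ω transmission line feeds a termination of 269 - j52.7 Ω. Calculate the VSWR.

VSWR ≈ 3.51

Γ = (Z_L − Z_0)/(Z_L + Z_0) = (189.2 − j52.7)/(348.8 − j52.7)
|Γ| = 196/353 = 0.557
VSWR = (1 + |Γ|)/(1 − |Γ|) = 1.56/0.443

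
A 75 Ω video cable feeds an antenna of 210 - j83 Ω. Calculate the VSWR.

VSWR ≈ 3.29

Γ = (Z_L − Z_0)/(Z_L + Z_0) = (135 − j83)/(285 − j83)
|Γ| = 158/297 = 0.534
VSWR = (1 + |Γ|)/(1 − |Γ|) = 1.53/0.466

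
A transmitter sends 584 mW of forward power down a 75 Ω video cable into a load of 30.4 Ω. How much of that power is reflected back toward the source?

P_reflected ≈ 105 mW

Γ = (30.4 − 75)/(30.4 + 75) = -0.423
|Γ|² = 0.179
P_refl = |Γ|²·P_inc = 105 mW, P_del = (1 − |Γ|²)·P_inc = 479 mW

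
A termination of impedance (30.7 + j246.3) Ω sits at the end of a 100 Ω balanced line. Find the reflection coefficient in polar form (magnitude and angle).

Γ ≈ 0.918 ∠ 43.7°

Γ = (Z_L − Z_0)/(Z_L + Z_0) = (-69.3 + j246.3)/(130.7 + j246.3)
|Γ| = 256/279 = 0.918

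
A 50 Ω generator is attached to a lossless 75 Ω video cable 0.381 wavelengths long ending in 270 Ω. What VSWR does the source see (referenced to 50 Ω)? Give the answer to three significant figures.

VSWR ≈ 4.06

βl = 2π × 0.381 = 137°
tan(βl) = -0.927
Z_in = Z_0·(Z_L + jZ_0·tanβl)/(Z_0 + jZ_L·tanβl) = 41.4 + j68.5 Ω
Γ_s = (Z_in − Z_s)/(Z_in + Z_s) = (-8.65 + j68.5)/(91.4 + j68.5), |Γ_s| = 0.605
VSWR = (1 + |Γ_s|)/(1 − |Γ_s|)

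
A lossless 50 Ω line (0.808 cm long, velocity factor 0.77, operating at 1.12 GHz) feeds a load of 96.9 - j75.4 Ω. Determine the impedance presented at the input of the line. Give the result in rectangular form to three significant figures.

λ = v/f = 0.77·c / 1.12 GHz = 0.206 m
βl = 2π·l/λ = 2π × 0.0392 = 14.1°
tan(βl) = tan(14.1°) = 0.251
Z_in = Z_0·(Z_L + jZ_0·tanβl)/(Z_0 + jZ_L·tanβl)
     = 50·(96.9 − j62.8)/(68.9 + j24.3)

Z_in ≈ 48.2 − j62.6 Ω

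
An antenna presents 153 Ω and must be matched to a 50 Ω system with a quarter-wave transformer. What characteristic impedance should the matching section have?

Z_qwt ≈ 87.5 Ω

Z_qwt = √(Z_0·R_L) = √(50 × 153) = √7650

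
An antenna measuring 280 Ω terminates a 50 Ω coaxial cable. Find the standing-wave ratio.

VSWR ≈ 5.6

Γ = (280 − 50)/(280 + 50) = 0.697
VSWR = (1 + 0.697)/(1 − 0.697)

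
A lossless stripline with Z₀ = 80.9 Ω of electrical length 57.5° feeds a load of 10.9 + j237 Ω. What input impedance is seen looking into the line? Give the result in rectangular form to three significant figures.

Z_in ≈ 2.91 − j101 Ω

tan(βl) = tan(57.5°) = 1.57
Z_in = Z_0·(Z_L + jZ_0·tanβl)/(Z_0 + jZ_L·tanβl)
     = 80.9·(10.9 + j364)/(-291 + j17.1)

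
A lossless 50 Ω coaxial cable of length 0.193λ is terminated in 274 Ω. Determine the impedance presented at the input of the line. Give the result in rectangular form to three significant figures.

βl = 2π × 0.193 = 69.5°
tan(βl) = tan(69.5°) = 2.67
Z_in = Z_0·(Z_L + jZ_0·tanβl)/(Z_0 + jZ_L·tanβl)
     = 50·(274 + j134)/(50 + j732)

Z_in ≈ 10.4 − j18 Ω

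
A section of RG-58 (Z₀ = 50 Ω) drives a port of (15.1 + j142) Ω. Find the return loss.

RL ≈ 0.574 dB

Γ = (-34.9 + j142)/(65.1 + j142), |Γ| = 0.936
RL = −20·log₁₀|Γ| = −20·log₁₀(0.936)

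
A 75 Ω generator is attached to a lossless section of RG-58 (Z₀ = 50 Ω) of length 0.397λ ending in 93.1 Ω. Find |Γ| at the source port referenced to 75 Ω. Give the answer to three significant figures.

βl = 2π × 0.397 = 143°
tan(βl) = -0.756
Z_in = Z_0·(Z_L + jZ_0·tanβl)/(Z_0 + jZ_L·tanβl) = 49.1 + j31.3 Ω
Γ_s = (Z_in − Z_s)/(Z_in + Z_s) = (-25.9 + j31.3)/(124 + j31.3), |Γ_s| = 0.317

|Γ| ≈ 0.317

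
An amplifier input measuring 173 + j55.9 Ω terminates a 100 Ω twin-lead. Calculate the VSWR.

VSWR ≈ 1.98

Γ = (Z_L − Z_0)/(Z_L + Z_0) = (73 + j55.9)/(273 + j55.9)
|Γ| = 91.9/279 = 0.33
VSWR = (1 + |Γ|)/(1 − |Γ|) = 1.33/0.67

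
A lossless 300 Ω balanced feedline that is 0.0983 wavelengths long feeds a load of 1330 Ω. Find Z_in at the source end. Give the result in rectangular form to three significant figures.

Z_in ≈ 183 − j364 Ω

βl = 2π × 0.0983 = 35.4°
tan(βl) = tan(35.4°) = 0.71
Z_in = Z_0·(Z_L + jZ_0·tanβl)/(Z_0 + jZ_L·tanβl)
     = 300·(1330 + j213)/(300 + j945)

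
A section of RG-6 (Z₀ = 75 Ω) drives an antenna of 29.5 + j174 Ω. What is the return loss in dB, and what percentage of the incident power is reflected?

Γ = (-45.5 + j174)/(104.5 + j174), |Γ| = 0.886
RL = −20·log₁₀(0.886) = 1.05 dB
P_refl/P_inc = |Γ|² = 0.785

RL ≈ 1.05 dB; 78.5% of incident power reflected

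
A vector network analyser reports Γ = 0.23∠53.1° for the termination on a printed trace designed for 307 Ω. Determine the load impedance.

Z_L = Z_0·(1 + Γ)/(1 − Γ) = 307·(1.14 + j0.184)/(0.862 − j0.184)

Z_L ≈ 374 + j145 Ω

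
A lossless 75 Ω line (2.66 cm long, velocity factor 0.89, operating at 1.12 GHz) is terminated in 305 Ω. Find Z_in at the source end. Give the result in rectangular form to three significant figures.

Z_in ≈ 40.9 − j76.9 Ω

λ = v/f = 0.89·c / 1.12 GHz = 0.238 m
βl = 2π·l/λ = 2π × 0.112 = 40.2°
tan(βl) = tan(40.2°) = 0.844
Z_in = Z_0·(Z_L + jZ_0·tanβl)/(Z_0 + jZ_L·tanβl)
     = 75·(305 + j63.3)/(75 + j257)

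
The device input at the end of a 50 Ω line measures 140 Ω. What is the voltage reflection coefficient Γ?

Γ = (Z_L − Z_0)/(Z_L + Z_0) = (140 − 50)/(140 + 50) = 90/190

Γ = 0.474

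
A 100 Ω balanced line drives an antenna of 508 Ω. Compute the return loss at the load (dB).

Γ = (508 − 100)/(508 + 100) = 0.671
RL = −20·log₁₀|Γ| = −20·log₁₀(0.671)

RL ≈ 3.46 dB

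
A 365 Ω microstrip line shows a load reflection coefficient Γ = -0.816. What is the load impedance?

Z_L ≈ 37 Ω

Z_L = Z_0·(1 + Γ)/(1 − Γ) = 365·(0.184)/(1.82)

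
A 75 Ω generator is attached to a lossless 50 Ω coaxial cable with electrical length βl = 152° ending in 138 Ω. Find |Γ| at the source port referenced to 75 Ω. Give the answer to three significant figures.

|Γ| ≈ 0.413

tan(βl) = -0.532
Z_in = Z_0·(Z_L + jZ_0·tanβl)/(Z_0 + jZ_L·tanβl) = 56.1 + j55.8 Ω
Γ_s = (Z_in − Z_s)/(Z_in + Z_s) = (-18.9 + j55.8)/(131 + j55.8), |Γ_s| = 0.413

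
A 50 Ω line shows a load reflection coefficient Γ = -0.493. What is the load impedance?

Z_L ≈ 17 Ω

Z_L = Z_0·(1 + Γ)/(1 − Γ) = 50·(0.507)/(1.49)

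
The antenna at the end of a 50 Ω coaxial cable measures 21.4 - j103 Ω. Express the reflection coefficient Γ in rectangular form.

Γ ≈ 0.545 − j0.656

Γ = (Z_L − Z_0)/(Z_L + Z_0) = (-28.6 − j103)/(71.4 − j103)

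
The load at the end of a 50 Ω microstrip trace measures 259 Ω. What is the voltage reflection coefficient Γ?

Γ = (Z_L − Z_0)/(Z_L + Z_0) = (259 − 50)/(259 + 50) = 209/309

Γ = 0.676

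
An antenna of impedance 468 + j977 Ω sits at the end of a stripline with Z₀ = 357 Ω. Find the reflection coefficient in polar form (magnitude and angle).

Γ ≈ 0.769 ∠ 33.7°

Γ = (Z_L − Z_0)/(Z_L + Z_0) = (111 + j977)/(825 + j977)
|Γ| = 983/1280 = 0.769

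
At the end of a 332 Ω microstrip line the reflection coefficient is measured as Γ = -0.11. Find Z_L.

Z_L = Z_0·(1 + Γ)/(1 − Γ) = 332·(0.89)/(1.11)

Z_L ≈ 266 Ω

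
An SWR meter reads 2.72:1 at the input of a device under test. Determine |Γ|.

|Γ| ≈ 0.462

|Γ| = (S − 1)/(S + 1) = (2.72 − 1)/(2.72 + 1) = 1.72/3.72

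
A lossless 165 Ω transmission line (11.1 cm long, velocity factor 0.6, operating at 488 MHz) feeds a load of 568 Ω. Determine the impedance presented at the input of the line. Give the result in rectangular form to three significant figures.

λ = v/f = 0.6·c / 488 MHz = 0.369 m
βl = 2π·l/λ = 2π × 0.301 = 108°
tan(βl) = tan(108°) = -3.02
Z_in = Z_0·(Z_L + jZ_0·tanβl)/(Z_0 + jZ_L·tanβl)
     = 165·(568 − j498)/(165 − j1710)

Z_in ≈ 52.7 + j49.6 Ω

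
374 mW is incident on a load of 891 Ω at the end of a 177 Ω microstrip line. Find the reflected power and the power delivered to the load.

Γ = (891 − 177)/(891 + 177) = 0.669
|Γ|² = 0.447
P_refl = |Γ|²·P_inc = 167 mW, P_del = (1 − |Γ|²)·P_inc = 207 mW

P_reflected ≈ 167 mW; P_delivered ≈ 207 mW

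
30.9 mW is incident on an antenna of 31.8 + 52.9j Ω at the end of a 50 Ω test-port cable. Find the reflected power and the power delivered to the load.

|Γ| = |(-18.2 + j52.9)/(81.8 + j52.9)| = 0.574
|Γ|² = 0.33
P_refl = |Γ|²·P_inc = 10.2 mW, P_del = (1 − |Γ|²)·P_inc = 20.7 mW

P_reflected ≈ 10.2 mW; P_delivered ≈ 20.7 mW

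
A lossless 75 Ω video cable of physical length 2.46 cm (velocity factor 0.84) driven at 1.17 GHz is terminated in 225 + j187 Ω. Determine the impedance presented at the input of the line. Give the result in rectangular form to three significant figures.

Z_in ≈ 48.1 − j108 Ω

λ = v/f = 0.84·c / 1.17 GHz = 0.215 m
βl = 2π·l/λ = 2π × 0.114 = 41.1°
tan(βl) = tan(41.1°) = 0.873
Z_in = Z_0·(Z_L + jZ_0·tanβl)/(Z_0 + jZ_L·tanβl)
     = 75·(225 + j252)/(-88.2 + j196)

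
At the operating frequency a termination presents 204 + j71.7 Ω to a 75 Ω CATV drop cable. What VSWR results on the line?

Γ = (Z_L − Z_0)/(Z_L + Z_0) = (129 + j71.7)/(279 + j71.7)
|Γ| = 148/288 = 0.512
VSWR = (1 + |Γ|)/(1 − |Γ|) = 1.51/0.488

VSWR ≈ 3.1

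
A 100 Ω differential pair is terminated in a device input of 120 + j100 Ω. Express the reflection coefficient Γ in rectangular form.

Γ = (Z_L − Z_0)/(Z_L + Z_0) = (20 + j100)/(220 + j100)

Γ ≈ 0.247 + j0.342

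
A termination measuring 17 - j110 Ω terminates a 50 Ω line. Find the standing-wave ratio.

VSWR ≈ 17.5

Γ = (Z_L − Z_0)/(Z_L + Z_0) = (-33 − j110)/(67 − j110)
|Γ| = 115/129 = 0.892
VSWR = (1 + |Γ|)/(1 − |Γ|) = 1.89/0.108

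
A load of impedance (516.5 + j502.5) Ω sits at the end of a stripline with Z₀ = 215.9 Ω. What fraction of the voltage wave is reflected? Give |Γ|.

|Γ| ≈ 0.659

Γ = (Z_L − Z_0)/(Z_L + Z_0) = (300.6 + j502.5)/(732.4 + j502.5)
|Γ| = 586/888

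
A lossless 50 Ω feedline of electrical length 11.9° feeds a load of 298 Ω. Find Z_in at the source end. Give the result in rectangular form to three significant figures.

tan(βl) = tan(11.9°) = 0.211
Z_in = Z_0·(Z_L + jZ_0·tanβl)/(Z_0 + jZ_L·tanβl)
     = 50·(298 + j10.5)/(50 + j62.8)

Z_in ≈ 121 − j141 Ω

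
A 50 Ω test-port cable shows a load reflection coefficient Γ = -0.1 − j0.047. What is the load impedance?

Z_L ≈ 40.7 − j3.88 Ω

Z_L = Z_0·(1 + Γ)/(1 − Γ) = 50·(0.9 − j0.047)/(1.1 + j0.047)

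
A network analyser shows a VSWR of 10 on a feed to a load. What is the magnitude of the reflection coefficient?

|Γ| = (S − 1)/(S + 1) = (10 − 1)/(10 + 1) = 9/11

|Γ| ≈ 0.818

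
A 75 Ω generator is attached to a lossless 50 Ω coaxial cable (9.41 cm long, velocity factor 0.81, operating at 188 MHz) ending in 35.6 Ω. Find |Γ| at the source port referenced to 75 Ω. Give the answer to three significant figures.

|Γ| ≈ 0.324

λ = v/f = 0.81·c / 188 MHz = 1.29 m
βl = 2π·l/λ = 2π × 0.0728 = 26.2°
tan(βl) = 0.492
Z_in = Z_0·(Z_L + jZ_0·tanβl)/(Z_0 + jZ_L·tanβl) = 39.4 + j10.8 Ω
Γ_s = (Z_in − Z_s)/(Z_in + Z_s) = (-35.6 + j10.8)/(114 + j10.8), |Γ_s| = 0.324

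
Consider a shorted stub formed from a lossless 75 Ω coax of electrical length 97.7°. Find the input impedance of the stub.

Z_in ≈ −j555 Ω

tan(βl) = -7.4
For a shorted stub, Z_in = jZ_0·tan(βl)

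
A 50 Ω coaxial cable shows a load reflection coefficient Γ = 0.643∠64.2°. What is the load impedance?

Z_L ≈ 34.4 + j67.8 Ω

Z_L = Z_0·(1 + Γ)/(1 − Γ) = 50·(1.28 + j0.579)/(0.72 − j0.579)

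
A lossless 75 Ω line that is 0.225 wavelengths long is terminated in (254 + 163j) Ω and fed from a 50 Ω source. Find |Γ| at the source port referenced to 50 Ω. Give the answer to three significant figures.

βl = 2π × 0.225 = 81°
tan(βl) = 6.31
Z_in = Z_0·(Z_L + jZ_0·tanβl)/(Z_0 + jZ_L·tanβl) = 16.8 − j21.9 Ω
Γ_s = (Z_in − Z_s)/(Z_in + Z_s) = (-33.2 − j21.9)/(66.8 − j21.9), |Γ_s| = 0.566

|Γ| ≈ 0.566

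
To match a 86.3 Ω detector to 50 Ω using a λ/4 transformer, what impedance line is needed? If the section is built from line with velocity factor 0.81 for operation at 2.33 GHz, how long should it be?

Z_qwt = √(Z_0·R_L) = √(50 × 86.3) = √4315
λ = 0.81·c/f = 0.104 m, so l = λ/4 = 0.0261 m

Z_qwt ≈ 65.7 Ω; length ≈ 2.61 cm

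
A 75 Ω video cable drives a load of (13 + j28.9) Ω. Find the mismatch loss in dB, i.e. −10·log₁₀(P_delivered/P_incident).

mismatch loss ≈ 3.42 dB

Γ = (-62 + j28.9)/(88 + j28.9), |Γ| = 0.739
|Γ|² = 0.545, so P_del/P_inc = 1 − |Γ|² = 0.455
ML = −10·log₁₀(1 − |Γ|²)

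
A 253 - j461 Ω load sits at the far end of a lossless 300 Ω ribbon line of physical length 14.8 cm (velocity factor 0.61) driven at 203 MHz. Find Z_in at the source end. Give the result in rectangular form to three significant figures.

Z_in ≈ 65.2 − j14.5 Ω

λ = v/f = 0.61·c / 203 MHz = 0.901 m
βl = 2π·l/λ = 2π × 0.164 = 59.1°
tan(βl) = tan(59.1°) = 1.67
Z_in = Z_0·(Z_L + jZ_0·tanβl)/(Z_0 + jZ_L·tanβl)
     = 300·(253 + j40.3)/(1070 + j423)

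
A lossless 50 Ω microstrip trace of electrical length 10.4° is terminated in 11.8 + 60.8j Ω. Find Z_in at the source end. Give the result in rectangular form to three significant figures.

tan(βl) = tan(10.4°) = 0.184
Z_in = Z_0·(Z_L + jZ_0·tanβl)/(Z_0 + jZ_L·tanβl)
     = 50·(11.8 + j70)/(38.8 + j2.17)

Z_in ≈ 20.2 + j89 Ω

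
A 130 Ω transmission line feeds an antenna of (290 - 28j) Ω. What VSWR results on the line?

Γ = (Z_L − Z_0)/(Z_L + Z_0) = (160 − j28)/(420 − j28)
|Γ| = 162/421 = 0.386
VSWR = (1 + |Γ|)/(1 − |Γ|) = 1.39/0.614

VSWR ≈ 2.26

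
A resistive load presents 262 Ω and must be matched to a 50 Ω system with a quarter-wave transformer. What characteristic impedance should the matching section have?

Z_qwt ≈ 114 Ω

Z_qwt = √(Z_0·R_L) = √(50 × 262) = √13100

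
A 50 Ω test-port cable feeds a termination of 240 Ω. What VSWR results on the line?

VSWR ≈ 4.8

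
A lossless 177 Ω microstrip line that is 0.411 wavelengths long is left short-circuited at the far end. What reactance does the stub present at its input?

βl = 2π × 0.411 = 148°
tan(βl) = -0.626
For a short-circuited stub, Z_in = jZ_0·tan(βl)

X_in ≈ -111 Ω (capacitive)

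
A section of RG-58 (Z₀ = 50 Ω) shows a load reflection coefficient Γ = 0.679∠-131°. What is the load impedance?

Z_L ≈ 11.5 − j21.8 Ω

Z_L = Z_0·(1 + Γ)/(1 − Γ) = 50·(0.555 − j0.512)/(1.45 + j0.512)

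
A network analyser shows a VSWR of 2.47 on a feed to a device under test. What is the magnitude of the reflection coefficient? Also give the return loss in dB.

|Γ| ≈ 0.424; return loss ≈ 7.46 dB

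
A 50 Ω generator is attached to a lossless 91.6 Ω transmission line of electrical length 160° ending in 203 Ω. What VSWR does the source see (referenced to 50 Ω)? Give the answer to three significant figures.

VSWR ≈ 3.78

tan(βl) = -0.364
Z_in = Z_0·(Z_L + jZ_0·tanβl)/(Z_0 + jZ_L·tanβl) = 139 + j79 Ω
Γ_s = (Z_in − Z_s)/(Z_in + Z_s) = (89.3 + j79)/(189 + j79), |Γ_s| = 0.581
VSWR = (1 + |Γ_s|)/(1 − |Γ_s|)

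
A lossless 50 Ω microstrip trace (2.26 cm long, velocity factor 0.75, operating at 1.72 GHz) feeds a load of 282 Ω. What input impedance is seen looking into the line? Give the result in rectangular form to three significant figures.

λ = v/f = 0.75·c / 1.72 GHz = 0.131 m
βl = 2π·l/λ = 2π × 0.173 = 62.2°
tan(βl) = tan(62.2°) = 1.9
Z_in = Z_0·(Z_L + jZ_0·tanβl)/(Z_0 + jZ_L·tanβl)
     = 50·(282 + j94.8)/(50 + j535)

Z_in ≈ 11.2 − j25.3 Ω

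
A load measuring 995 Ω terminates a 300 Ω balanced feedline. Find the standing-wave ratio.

Γ = (995 − 300)/(995 + 300) = 0.537
VSWR = (1 + 0.537)/(1 − 0.537)

VSWR ≈ 3.32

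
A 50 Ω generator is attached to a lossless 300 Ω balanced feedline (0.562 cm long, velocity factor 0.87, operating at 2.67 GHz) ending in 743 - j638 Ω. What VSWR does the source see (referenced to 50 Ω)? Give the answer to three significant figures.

VSWR ≈ 19.7

λ = v/f = 0.87·c / 2.67 GHz = 0.0978 m
βl = 2π·l/λ = 2π × 0.0575 = 20.7°
tan(βl) = 0.378
Z_in = Z_0·(Z_L + jZ_0·tanβl)/(Z_0 + jZ_L·tanβl) = 206 − j398 Ω
Γ_s = (Z_in − Z_s)/(Z_in + Z_s) = (156 − j398)/(256 − j398), |Γ_s| = 0.903
VSWR = (1 + |Γ_s|)/(1 − |Γ_s|)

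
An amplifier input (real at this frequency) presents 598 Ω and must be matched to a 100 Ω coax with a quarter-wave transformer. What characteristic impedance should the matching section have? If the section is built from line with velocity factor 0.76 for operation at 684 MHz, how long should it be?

Z_qwt ≈ 245 Ω; length ≈ 8.33 cm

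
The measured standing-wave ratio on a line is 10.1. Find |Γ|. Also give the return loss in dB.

|Γ| = (S − 1)/(S + 1) = (10.1 − 1)/(10.1 + 1) = 9.1/11.1
RL = −20·log₁₀|Γ| = −20·log₁₀(0.82)

|Γ| ≈ 0.82; return loss ≈ 1.73 dB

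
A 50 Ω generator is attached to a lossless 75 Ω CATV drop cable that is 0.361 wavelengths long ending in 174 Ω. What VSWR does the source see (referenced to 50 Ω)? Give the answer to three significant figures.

VSWR ≈ 2.43

βl = 2π × 0.361 = 130°
tan(βl) = -1.19
Z_in = Z_0·(Z_L + jZ_0·tanβl)/(Z_0 + jZ_L·tanβl) = 48.7 + j45.3 Ω
Γ_s = (Z_in − Z_s)/(Z_in + Z_s) = (-1.32 + j45.3)/(98.7 + j45.3), |Γ_s| = 0.417
VSWR = (1 + |Γ_s|)/(1 − |Γ_s|)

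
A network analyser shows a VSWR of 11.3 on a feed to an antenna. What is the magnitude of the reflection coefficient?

|Γ| ≈ 0.837

|Γ| = (S − 1)/(S + 1) = (11.3 − 1)/(11.3 + 1) = 10.3/12.3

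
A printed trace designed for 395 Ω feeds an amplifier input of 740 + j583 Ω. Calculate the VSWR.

Γ = (Z_L − Z_0)/(Z_L + Z_0) = (345 + j583)/(1135 + j583)
|Γ| = 677/1280 = 0.531
VSWR = (1 + |Γ|)/(1 − |Γ|) = 1.53/0.469

VSWR ≈ 3.26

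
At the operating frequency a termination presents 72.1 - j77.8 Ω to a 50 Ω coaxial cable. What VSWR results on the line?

VSWR ≈ 3.53

Γ = (Z_L − Z_0)/(Z_L + Z_0) = (22.1 − j77.8)/(122.1 − j77.8)
|Γ| = 80.9/145 = 0.559
VSWR = (1 + |Γ|)/(1 − |Γ|) = 1.56/0.441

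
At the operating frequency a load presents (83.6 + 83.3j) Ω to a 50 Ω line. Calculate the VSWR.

VSWR ≈ 3.66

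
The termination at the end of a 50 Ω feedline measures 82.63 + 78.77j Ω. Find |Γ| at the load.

|Γ| ≈ 0.553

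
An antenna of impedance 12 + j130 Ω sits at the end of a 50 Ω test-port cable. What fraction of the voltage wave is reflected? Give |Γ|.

Γ = (Z_L − Z_0)/(Z_L + Z_0) = (-38 + j130)/(62 + j130)
|Γ| = 135/144

|Γ| ≈ 0.94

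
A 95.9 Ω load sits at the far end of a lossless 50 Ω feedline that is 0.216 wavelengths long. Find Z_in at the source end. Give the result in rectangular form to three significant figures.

Z_in ≈ 27 − j7.8 Ω

βl = 2π × 0.216 = 77.8°
tan(βl) = tan(77.8°) = 4.61
Z_in = Z_0·(Z_L + jZ_0·tanβl)/(Z_0 + jZ_L·tanβl)
     = 50·(95.9 + j230)/(50 + j442)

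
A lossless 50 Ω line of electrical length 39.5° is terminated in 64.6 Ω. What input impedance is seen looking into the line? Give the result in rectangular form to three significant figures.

Z_in ≈ 50.8 − j12.9 Ω

tan(βl) = tan(39.5°) = 0.824
Z_in = Z_0·(Z_L + jZ_0·tanβl)/(Z_0 + jZ_L·tanβl)
     = 50·(64.6 + j41.2)/(50 + j53.3)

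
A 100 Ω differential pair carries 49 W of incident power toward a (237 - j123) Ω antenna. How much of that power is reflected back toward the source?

P_reflected ≈ 12.9 W

|Γ| = |(137 − j123)/(337 − j123)| = 0.513
|Γ|² = 0.263
P_refl = |Γ|²·P_inc = 12.9 W, P_del = (1 − |Γ|²)·P_inc = 36.1 W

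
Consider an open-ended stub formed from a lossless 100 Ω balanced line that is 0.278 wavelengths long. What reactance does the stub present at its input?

X_in ≈ 17.8 Ω (inductive)

βl = 2π × 0.278 = 100°
tan(βl) = -5.63
For an open-ended stub, Z_in = −jZ_0·cot(βl) = −jZ_0/tan(βl)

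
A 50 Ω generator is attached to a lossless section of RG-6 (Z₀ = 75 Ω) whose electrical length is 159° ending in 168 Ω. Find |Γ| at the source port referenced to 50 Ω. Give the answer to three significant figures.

|Γ| ≈ 0.518

tan(βl) = -0.384
Z_in = Z_0·(Z_L + jZ_0·tanβl)/(Z_0 + jZ_L·tanβl) = 111 + j66.5 Ω
Γ_s = (Z_in − Z_s)/(Z_in + Z_s) = (60.8 + j66.5)/(161 + j66.5), |Γ_s| = 0.518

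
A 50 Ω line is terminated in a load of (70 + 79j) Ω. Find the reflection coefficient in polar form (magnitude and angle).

Γ = (Z_L − Z_0)/(Z_L + Z_0) = (20 + j79)/(120 + j79)
|Γ| = 81.5/144 = 0.567

Γ ≈ 0.567 ∠ 42.4°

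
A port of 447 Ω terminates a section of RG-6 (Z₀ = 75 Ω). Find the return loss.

Γ = (447 − 75)/(447 + 75) = 0.713
RL = −20·log₁₀|Γ| = −20·log₁₀(0.713)

RL ≈ 2.94 dB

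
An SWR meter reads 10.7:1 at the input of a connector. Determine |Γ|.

|Γ| ≈ 0.829

|Γ| = (S − 1)/(S + 1) = (10.7 − 1)/(10.7 + 1) = 9.7/11.7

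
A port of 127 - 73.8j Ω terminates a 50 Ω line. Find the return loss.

Γ = (77 − j73.8)/(177 − j73.8), |Γ| = 0.556
RL = −20·log₁₀|Γ| = −20·log₁₀(0.556)

RL ≈ 5.1 dB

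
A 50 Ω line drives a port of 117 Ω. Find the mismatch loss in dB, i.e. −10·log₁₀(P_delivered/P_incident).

Γ = (117 − 50)/(117 + 50) = 0.401
|Γ|² = 0.161, so P_del/P_inc = 1 − |Γ|² = 0.839
ML = −10·log₁₀(1 − |Γ|²)

mismatch loss ≈ 0.762 dB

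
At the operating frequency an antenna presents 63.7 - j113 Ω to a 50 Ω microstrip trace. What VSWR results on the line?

Γ = (Z_L − Z_0)/(Z_L + Z_0) = (13.7 − j113)/(113.7 − j113)
|Γ| = 114/160 = 0.71
VSWR = (1 + |Γ|)/(1 − |Γ|) = 1.71/0.29

VSWR ≈ 5.9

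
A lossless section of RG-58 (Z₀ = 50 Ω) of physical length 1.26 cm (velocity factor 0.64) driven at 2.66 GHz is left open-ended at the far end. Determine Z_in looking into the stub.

Z_in ≈ −j25.6 Ω

λ = v/f = 0.64·c / 2.66 GHz = 0.0722 m
βl = 2π·l/λ = 2π × 0.175 = 62.8°
tan(βl) = 1.95
For an open-ended stub, Z_in = −jZ_0·cot(βl) = −jZ_0/tan(βl)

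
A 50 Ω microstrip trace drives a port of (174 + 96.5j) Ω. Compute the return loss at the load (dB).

RL ≈ 3.82 dB

Γ = (124 + j96.5)/(224 + j96.5), |Γ| = 0.644
RL = −20·log₁₀|Γ| = −20·log₁₀(0.644)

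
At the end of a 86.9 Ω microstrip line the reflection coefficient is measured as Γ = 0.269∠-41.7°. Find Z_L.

Z_L ≈ 120 − j46.4 Ω

Z_L = Z_0·(1 + Γ)/(1 − Γ) = 86.9·(1.2 − j0.179)/(0.799 + j0.179)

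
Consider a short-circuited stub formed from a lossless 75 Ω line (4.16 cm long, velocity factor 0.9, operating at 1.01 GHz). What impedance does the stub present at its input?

Z_in ≈ +j111 Ω

λ = v/f = 0.9·c / 1.01 GHz = 0.267 m
βl = 2π·l/λ = 2π × 0.156 = 56°
tan(βl) = 1.48
For a short-circuited stub, Z_in = jZ_0·tan(βl)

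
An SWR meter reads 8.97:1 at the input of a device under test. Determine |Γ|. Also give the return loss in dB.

|Γ| = (S − 1)/(S + 1) = (8.97 − 1)/(8.97 + 1) = 7.97/9.97
RL = −20·log₁₀|Γ| = −20·log₁₀(0.799)

|Γ| ≈ 0.799; return loss ≈ 1.94 dB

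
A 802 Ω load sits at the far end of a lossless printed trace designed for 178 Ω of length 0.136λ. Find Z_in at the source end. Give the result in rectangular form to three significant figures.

βl = 2π × 0.136 = 49°
tan(βl) = tan(49°) = 1.15
Z_in = Z_0·(Z_L + jZ_0·tanβl)/(Z_0 + jZ_L·tanβl)
     = 178·(802 + j204)/(178 + j921)

Z_in ≈ 66.9 − j142 Ω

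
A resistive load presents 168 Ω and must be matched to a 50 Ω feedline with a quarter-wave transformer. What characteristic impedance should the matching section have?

Z_qwt = √(Z_0·R_L) = √(50 × 168) = √8400

Z_qwt ≈ 91.7 Ω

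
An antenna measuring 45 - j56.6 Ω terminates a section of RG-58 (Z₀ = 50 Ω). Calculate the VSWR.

VSWR ≈ 3.11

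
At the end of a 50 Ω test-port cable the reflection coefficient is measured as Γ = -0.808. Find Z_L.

Z_L ≈ 5.31 Ω

Z_L = Z_0·(1 + Γ)/(1 − Γ) = 50·(0.192)/(1.81)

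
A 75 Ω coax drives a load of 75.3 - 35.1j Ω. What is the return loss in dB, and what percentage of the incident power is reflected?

RL ≈ 12.9 dB; 5.17% of incident power reflected

Γ = (0.3 − j35.1)/(150.3 − j35.1), |Γ| = 0.227
RL = −20·log₁₀(0.227) = 12.9 dB
P_refl/P_inc = |Γ|² = 0.0517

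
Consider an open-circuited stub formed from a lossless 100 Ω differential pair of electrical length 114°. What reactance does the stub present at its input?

X_in ≈ 44.5 Ω (inductive)

tan(βl) = -2.25
For an open-circuited stub, Z_in = −jZ_0·cot(βl) = −jZ_0/tan(βl)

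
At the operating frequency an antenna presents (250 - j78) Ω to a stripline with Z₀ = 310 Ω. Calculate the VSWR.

Γ = (Z_L − Z_0)/(Z_L + Z_0) = (-60 − j78)/(560 − j78)
|Γ| = 98.4/565 = 0.174
VSWR = (1 + |Γ|)/(1 − |Γ|) = 1.17/0.826

VSWR ≈ 1.42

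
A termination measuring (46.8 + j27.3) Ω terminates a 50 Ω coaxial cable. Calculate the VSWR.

Γ = (Z_L − Z_0)/(Z_L + Z_0) = (-3.2 + j27.3)/(96.8 + j27.3)
|Γ| = 27.5/101 = 0.273
VSWR = (1 + |Γ|)/(1 − |Γ|) = 1.27/0.727

VSWR ≈ 1.75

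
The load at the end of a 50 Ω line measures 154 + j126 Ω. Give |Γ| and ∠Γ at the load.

Γ ≈ 0.681 ∠ 18.8°

Γ = (Z_L − Z_0)/(Z_L + Z_0) = (104 + j126)/(204 + j126)
|Γ| = 163/240 = 0.681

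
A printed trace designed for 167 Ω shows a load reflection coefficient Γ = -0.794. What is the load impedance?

Z_L ≈ 19.2 Ω

Z_L = Z_0·(1 + Γ)/(1 − Γ) = 167·(0.206)/(1.79)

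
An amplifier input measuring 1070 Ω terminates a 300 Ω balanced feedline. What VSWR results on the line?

Γ = (1070 − 300)/(1070 + 300) = 0.562
VSWR = (1 + 0.562)/(1 − 0.562)

VSWR ≈ 3.57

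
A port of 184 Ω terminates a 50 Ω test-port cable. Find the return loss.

Γ = (184 − 50)/(184 + 50) = 0.573
RL = −20·log₁₀|Γ| = −20·log₁₀(0.573)

RL ≈ 4.84 dB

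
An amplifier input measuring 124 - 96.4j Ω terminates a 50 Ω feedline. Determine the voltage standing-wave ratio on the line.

VSWR ≈ 4.14

Γ = (Z_L − Z_0)/(Z_L + Z_0) = (74 − j96.4)/(174 − j96.4)
|Γ| = 122/199 = 0.611
VSWR = (1 + |Γ|)/(1 − |Γ|) = 1.61/0.389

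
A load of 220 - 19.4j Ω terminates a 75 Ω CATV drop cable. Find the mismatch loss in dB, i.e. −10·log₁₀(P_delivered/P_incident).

mismatch loss ≈ 1.22 dB

Γ = (145 − j19.4)/(295 − j19.4), |Γ| = 0.495
|Γ|² = 0.245, so P_del/P_inc = 1 − |Γ|² = 0.755
ML = −10·log₁₀(1 − |Γ|²)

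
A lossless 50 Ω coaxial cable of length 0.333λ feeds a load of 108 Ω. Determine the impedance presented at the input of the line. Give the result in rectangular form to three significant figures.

Z_in ≈ 28.8 + j21.1 Ω

βl = 2π × 0.333 = 120°
tan(βl) = tan(120°) = -1.74
Z_in = Z_0·(Z_L + jZ_0·tanβl)/(Z_0 + jZ_L·tanβl)
     = 50·(108 − j87)/(50 − j188)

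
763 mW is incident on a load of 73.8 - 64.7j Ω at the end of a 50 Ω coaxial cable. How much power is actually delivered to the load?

|Γ| = |(23.8 − j64.7)/(123.8 − j64.7)| = 0.494
|Γ|² = 0.244
P_refl = |Γ|²·P_inc = 186 mW, P_del = (1 − |Γ|²)·P_inc = 577 mW

P_delivered ≈ 577 mW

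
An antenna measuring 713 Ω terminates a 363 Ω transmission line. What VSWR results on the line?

VSWR ≈ 1.96

Γ = (713 − 363)/(713 + 363) = 0.325
VSWR = (1 + 0.325)/(1 − 0.325)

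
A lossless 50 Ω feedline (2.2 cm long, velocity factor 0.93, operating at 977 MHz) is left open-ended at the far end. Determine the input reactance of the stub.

X_in ≈ -95.1 Ω (capacitive)

λ = v/f = 0.93·c / 977 MHz = 0.286 m
βl = 2π·l/λ = 2π × 0.077 = 27.7°
tan(βl) = 0.526
For an open-ended stub, Z_in = −jZ_0·cot(βl) = −jZ_0/tan(βl)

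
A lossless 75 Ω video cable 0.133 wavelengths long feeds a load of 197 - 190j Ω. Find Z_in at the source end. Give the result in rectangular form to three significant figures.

Z_in ≈ 19.1 − j42.8 Ω

βl = 2π × 0.133 = 47.9°
tan(βl) = tan(47.9°) = 1.11
Z_in = Z_0·(Z_L + jZ_0·tanβl)/(Z_0 + jZ_L·tanβl)
     = 75·(197 − j107)/(285 + j218)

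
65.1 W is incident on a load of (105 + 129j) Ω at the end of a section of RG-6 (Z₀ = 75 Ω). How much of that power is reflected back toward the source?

P_reflected ≈ 23.3 W

|Γ| = |(30 + j129)/(180 + j129)| = 0.598
|Γ|² = 0.358
P_refl = |Γ|²·P_inc = 23.3 W, P_del = (1 − |Γ|²)·P_inc = 41.8 W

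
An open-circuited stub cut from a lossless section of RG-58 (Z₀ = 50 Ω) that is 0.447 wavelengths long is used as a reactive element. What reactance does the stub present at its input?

βl = 2π × 0.447 = 161°
tan(βl) = -0.346
For an open-circuited stub, Z_in = −jZ_0·cot(βl) = −jZ_0/tan(βl)

X_in ≈ 145 Ω (inductive)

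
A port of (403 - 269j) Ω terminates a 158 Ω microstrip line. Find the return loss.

Γ = (245 − j269)/(561 − j269), |Γ| = 0.585
RL = −20·log₁₀|Γ| = −20·log₁₀(0.585)

RL ≈ 4.66 dB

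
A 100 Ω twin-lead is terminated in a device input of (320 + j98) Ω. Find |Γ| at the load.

Γ = (Z_L − Z_0)/(Z_L + Z_0) = (220 + j98)/(420 + j98)
|Γ| = 241/431

|Γ| ≈ 0.558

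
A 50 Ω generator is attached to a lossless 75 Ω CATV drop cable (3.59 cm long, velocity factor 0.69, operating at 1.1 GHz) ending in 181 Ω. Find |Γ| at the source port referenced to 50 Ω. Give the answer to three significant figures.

λ = v/f = 0.69·c / 1.1 GHz = 0.188 m
βl = 2π·l/λ = 2π × 0.191 = 68.7°
tan(βl) = 2.56
Z_in = Z_0·(Z_L + jZ_0·tanβl)/(Z_0 + jZ_L·tanβl) = 34.9 − j23.6 Ω
Γ_s = (Z_in − Z_s)/(Z_in + Z_s) = (-15.1 − j23.6)/(84.9 − j23.6), |Γ_s| = 0.318

|Γ| ≈ 0.318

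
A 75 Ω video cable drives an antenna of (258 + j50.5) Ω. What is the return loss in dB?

RL ≈ 4.98 dB

Γ = (183 + j50.5)/(333 + j50.5), |Γ| = 0.564
RL = −20·log₁₀|Γ| = −20·log₁₀(0.564)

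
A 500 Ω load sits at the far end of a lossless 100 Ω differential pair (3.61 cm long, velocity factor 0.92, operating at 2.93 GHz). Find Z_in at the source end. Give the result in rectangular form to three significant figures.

λ = v/f = 0.92·c / 2.93 GHz = 0.0942 m
βl = 2π·l/λ = 2π × 0.383 = 138°
tan(βl) = tan(138°) = -0.902
Z_in = Z_0·(Z_L + jZ_0·tanβl)/(Z_0 + jZ_L·tanβl)
     = 100·(500 − j90.2)/(100 − j451)

Z_in ≈ 42.5 + j101 Ω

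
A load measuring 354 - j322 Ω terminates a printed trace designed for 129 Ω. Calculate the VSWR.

VSWR ≈ 5.19

Γ = (Z_L − Z_0)/(Z_L + Z_0) = (225 − j322)/(483 − j322)
|Γ| = 393/580 = 0.677
VSWR = (1 + |Γ|)/(1 − |Γ|) = 1.68/0.323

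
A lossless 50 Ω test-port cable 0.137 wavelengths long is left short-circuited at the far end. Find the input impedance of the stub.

βl = 2π × 0.137 = 49.3°
tan(βl) = 1.16
For a short-circuited stub, Z_in = jZ_0·tan(βl)

Z_in ≈ +j58.2 Ω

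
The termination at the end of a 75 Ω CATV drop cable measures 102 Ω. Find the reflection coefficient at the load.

Γ = 0.153

Γ = (Z_L − Z_0)/(Z_L + Z_0) = (102 − 75)/(102 + 75) = 27/177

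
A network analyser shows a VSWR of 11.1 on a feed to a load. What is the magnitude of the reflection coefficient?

|Γ| = (S − 1)/(S + 1) = (11.1 − 1)/(11.1 + 1) = 10.1/12.1

|Γ| ≈ 0.835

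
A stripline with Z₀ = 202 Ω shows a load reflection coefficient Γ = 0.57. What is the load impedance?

Z_L ≈ 738 Ω

Z_L = Z_0·(1 + Γ)/(1 − Γ) = 202·(1.57)/(0.43)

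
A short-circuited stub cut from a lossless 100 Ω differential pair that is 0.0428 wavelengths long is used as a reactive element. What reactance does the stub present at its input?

βl = 2π × 0.0428 = 15.4°
tan(βl) = 0.276
For a short-circuited stub, Z_in = jZ_0·tan(βl)

X_in ≈ 27.6 Ω (inductive)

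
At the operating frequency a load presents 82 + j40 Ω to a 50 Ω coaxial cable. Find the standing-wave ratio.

Γ = (Z_L − Z_0)/(Z_L + Z_0) = (32 + j40)/(132 + j40)
|Γ| = 51.2/138 = 0.371
VSWR = (1 + |Γ|)/(1 − |Γ|) = 1.37/0.629

VSWR ≈ 2.18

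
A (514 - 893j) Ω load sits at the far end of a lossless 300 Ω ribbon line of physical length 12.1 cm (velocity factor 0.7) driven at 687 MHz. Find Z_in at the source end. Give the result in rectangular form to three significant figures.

λ = v/f = 0.7·c / 687 MHz = 0.306 m
βl = 2π·l/λ = 2π × 0.396 = 143°
tan(βl) = tan(143°) = -0.767
Z_in = Z_0·(Z_L + jZ_0·tanβl)/(Z_0 + jZ_L·tanβl)
     = 300·(514 − j1120)/(-385 − j394)

Z_in ≈ 242 + j627 Ω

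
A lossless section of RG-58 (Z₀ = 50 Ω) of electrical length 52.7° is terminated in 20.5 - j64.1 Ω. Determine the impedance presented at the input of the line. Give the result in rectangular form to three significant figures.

tan(βl) = tan(52.7°) = 1.31
Z_in = Z_0·(Z_L + jZ_0·tanβl)/(Z_0 + jZ_L·tanβl)
     = 50·(20.5 + j1.53)/(134 + j26.9)

Z_in ≈ 7.46 − j0.924 Ω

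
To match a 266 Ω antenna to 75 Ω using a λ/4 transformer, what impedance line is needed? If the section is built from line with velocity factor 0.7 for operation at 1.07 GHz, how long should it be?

Z_qwt ≈ 141 Ω; length ≈ 4.91 cm

Z_qwt = √(Z_0·R_L) = √(75 × 266) = √19950
λ = 0.7·c/f = 0.196 m, so l = λ/4 = 0.0491 m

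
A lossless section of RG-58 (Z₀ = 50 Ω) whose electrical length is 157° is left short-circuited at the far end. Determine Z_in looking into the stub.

tan(βl) = -0.424
For a short-circuited stub, Z_in = jZ_0·tan(βl)

Z_in ≈ −j21.2 Ω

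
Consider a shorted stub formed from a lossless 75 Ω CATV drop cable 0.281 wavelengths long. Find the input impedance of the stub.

Z_in ≈ −j380 Ω

βl = 2π × 0.281 = 101°
tan(βl) = -5.07
For a shorted stub, Z_in = jZ_0·tan(βl)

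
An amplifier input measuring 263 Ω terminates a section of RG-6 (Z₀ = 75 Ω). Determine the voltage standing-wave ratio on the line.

For a purely resistive load, VSWR = R_L/Z_0 or Z_0/R_L (whichever > 1) = 263/75

VSWR ≈ 3.51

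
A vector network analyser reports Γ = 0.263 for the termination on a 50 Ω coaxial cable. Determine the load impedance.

Z_L ≈ 85.7 Ω

Z_L = Z_0·(1 + Γ)/(1 − Γ) = 50·(1.26)/(0.737)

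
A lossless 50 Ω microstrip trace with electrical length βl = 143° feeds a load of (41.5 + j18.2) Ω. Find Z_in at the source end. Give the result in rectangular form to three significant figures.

Z_in ≈ 32.3 + j0.564 Ω

tan(βl) = tan(143°) = -0.754
Z_in = Z_0·(Z_L + jZ_0·tanβl)/(Z_0 + jZ_L·tanβl)
     = 50·(41.5 − j19.5)/(63.7 − j31.3)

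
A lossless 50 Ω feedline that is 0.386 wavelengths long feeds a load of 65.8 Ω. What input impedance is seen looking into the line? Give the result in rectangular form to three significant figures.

βl = 2π × 0.386 = 139°
tan(βl) = tan(139°) = -0.871
Z_in = Z_0·(Z_L + jZ_0·tanβl)/(Z_0 + jZ_L·tanβl)
     = 50·(65.8 − j43.5)/(50 − j57.3)

Z_in ≈ 50 + j13.8 Ω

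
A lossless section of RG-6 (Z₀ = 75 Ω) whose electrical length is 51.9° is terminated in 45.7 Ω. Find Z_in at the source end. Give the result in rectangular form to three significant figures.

tan(βl) = tan(51.9°) = 1.28
Z_in = Z_0·(Z_L + jZ_0·tanβl)/(Z_0 + jZ_L·tanβl)
     = 75·(45.7 + j95.7)/(75 + j58.3)

Z_in ≈ 74.8 + j37.5 Ω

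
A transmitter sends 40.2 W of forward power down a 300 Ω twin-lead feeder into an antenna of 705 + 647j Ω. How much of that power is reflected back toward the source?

|Γ| = |(405 + j647)/(1005 + j647)| = 0.639
|Γ|² = 0.408
P_refl = |Γ|²·P_inc = 16.4 W, P_del = (1 − |Γ|²)·P_inc = 23.8 W

P_reflected ≈ 16.4 W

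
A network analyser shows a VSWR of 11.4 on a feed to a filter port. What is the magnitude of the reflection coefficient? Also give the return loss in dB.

|Γ| ≈ 0.839; return loss ≈ 1.53 dB

|Γ| = (S − 1)/(S + 1) = (11.4 − 1)/(11.4 + 1) = 10.4/12.4
RL = −20·log₁₀|Γ| = −20·log₁₀(0.839)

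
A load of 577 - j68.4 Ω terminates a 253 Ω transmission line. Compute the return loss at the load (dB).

Γ = (324 − j68.4)/(830 − j68.4), |Γ| = 0.398
RL = −20·log₁₀|Γ| = −20·log₁₀(0.398)

RL ≈ 8.01 dB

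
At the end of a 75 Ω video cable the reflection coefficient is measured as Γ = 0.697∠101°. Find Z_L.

Z_L = Z_0·(1 + Γ)/(1 − Γ) = 75·(0.867 + j0.684)/(1.13 − j0.684)

Z_L ≈ 22 + j58.6 Ω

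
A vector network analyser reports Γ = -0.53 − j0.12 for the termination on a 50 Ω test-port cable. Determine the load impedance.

Z_L = Z_0·(1 + Γ)/(1 − Γ) = 50·(0.47 − j0.12)/(1.53 + j0.12)

Z_L ≈ 15 − j5.09 Ω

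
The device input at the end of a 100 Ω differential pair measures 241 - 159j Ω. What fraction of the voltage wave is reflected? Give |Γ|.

|Γ| ≈ 0.565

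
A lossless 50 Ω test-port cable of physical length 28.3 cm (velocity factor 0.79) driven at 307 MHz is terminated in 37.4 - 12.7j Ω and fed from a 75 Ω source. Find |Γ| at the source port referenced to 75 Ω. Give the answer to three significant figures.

λ = v/f = 0.79·c / 307 MHz = 0.772 m
βl = 2π·l/λ = 2π × 0.367 = 132°
tan(βl) = -1.11
Z_in = Z_0·(Z_L + jZ_0·tanβl)/(Z_0 + jZ_L·tanβl) = 69.3 − j14.8 Ω
Γ_s = (Z_in − Z_s)/(Z_in + Z_s) = (-5.69 − j14.8)/(144 − j14.8), |Γ_s| = 0.11

|Γ| ≈ 0.11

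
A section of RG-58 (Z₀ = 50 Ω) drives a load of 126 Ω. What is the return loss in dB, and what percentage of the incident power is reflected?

Γ = (126 − 50)/(126 + 50) = 0.432
RL = −20·log₁₀(0.432) = 7.29 dB
P_refl/P_inc = |Γ|² = 0.186

RL ≈ 7.29 dB; 18.6% of incident power reflected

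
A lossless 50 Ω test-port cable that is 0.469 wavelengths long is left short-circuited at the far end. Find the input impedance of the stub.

Z_in ≈ −j9.86 Ω

βl = 2π × 0.469 = 169°
tan(βl) = -0.197
For a short-circuited stub, Z_in = jZ_0·tan(βl)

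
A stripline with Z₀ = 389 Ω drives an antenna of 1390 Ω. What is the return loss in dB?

Γ = (1390 − 389)/(1390 + 389) = 0.563
RL = −20·log₁₀|Γ| = −20·log₁₀(0.563)

RL ≈ 4.99 dB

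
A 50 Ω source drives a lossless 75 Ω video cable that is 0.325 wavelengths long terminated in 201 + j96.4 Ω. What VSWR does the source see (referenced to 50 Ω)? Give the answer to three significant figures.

βl = 2π × 0.325 = 117°
tan(βl) = -1.96
Z_in = Z_0·(Z_L + jZ_0·tanβl)/(Z_0 + jZ_L·tanβl) = 24.3 + j21.9 Ω
Γ_s = (Z_in − Z_s)/(Z_in + Z_s) = (-25.7 + j21.9)/(74.3 + j21.9), |Γ_s| = 0.435
VSWR = (1 + |Γ_s|)/(1 − |Γ_s|)

VSWR ≈ 2.54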